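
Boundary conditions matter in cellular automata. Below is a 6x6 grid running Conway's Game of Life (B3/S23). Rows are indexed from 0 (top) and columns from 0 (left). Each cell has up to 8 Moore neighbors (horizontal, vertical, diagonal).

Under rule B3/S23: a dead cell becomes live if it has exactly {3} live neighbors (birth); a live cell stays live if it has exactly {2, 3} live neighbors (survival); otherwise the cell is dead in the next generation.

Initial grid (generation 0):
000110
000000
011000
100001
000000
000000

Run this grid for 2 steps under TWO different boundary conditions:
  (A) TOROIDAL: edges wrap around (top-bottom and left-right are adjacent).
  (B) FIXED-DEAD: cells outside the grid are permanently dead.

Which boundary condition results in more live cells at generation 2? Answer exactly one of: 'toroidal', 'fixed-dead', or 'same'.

Answer: toroidal

Derivation:
Under TOROIDAL boundary, generation 2:
000000
011000
100000
110000
000000
000000
Population = 5

Under FIXED-DEAD boundary, generation 2:
000000
001000
010000
000000
000000
000000
Population = 2

Comparison: toroidal=5, fixed-dead=2 -> toroidal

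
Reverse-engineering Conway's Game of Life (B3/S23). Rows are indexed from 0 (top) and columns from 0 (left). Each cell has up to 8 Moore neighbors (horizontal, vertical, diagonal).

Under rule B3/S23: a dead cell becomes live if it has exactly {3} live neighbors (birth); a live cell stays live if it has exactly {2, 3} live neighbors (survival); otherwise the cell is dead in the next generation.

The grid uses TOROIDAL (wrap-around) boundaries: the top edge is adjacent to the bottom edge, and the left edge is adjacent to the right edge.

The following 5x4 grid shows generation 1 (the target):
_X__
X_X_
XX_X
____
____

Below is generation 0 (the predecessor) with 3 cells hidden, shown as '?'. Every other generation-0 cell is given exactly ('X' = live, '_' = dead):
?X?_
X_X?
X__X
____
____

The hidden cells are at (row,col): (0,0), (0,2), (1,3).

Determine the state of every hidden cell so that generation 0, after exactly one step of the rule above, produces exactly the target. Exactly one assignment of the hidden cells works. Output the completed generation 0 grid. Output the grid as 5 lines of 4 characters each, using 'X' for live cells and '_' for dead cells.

Hidden generation-0 cells (in order): (0,0), (0,2), (1,3).
A hidden cell only influences target cells in its own 3x3 neighborhood. Try each of the 2^3 = 8 assignments, step the completed generation 0 forward once under B3/S23, and compare with the target:
  (0,0)=_ (0,2)=_ (1,3)=_ -> step reproduces the target at every cell -> ACCEPT
  (0,0)=_ (0,2)=_ (1,3)=X -> step gives (0,0)='X' but target has '_' -> reject
  (0,0)=_ (0,2)=X (1,3)=_ -> step gives (0,2)='X' but target has '_' -> reject
  (0,0)=_ (0,2)=X (1,3)=X -> step gives (0,0)='X' but target has '_' -> reject
  (0,0)=X (0,2)=_ (1,3)=_ -> step gives (0,0)='X' but target has '_' -> reject
  (0,0)=X (0,2)=_ (1,3)=X -> step gives (0,0)='X' but target has '_' -> reject
  (0,0)=X (0,2)=X (1,3)=_ -> step gives (0,0)='X' but target has '_' -> reject
  (0,0)=X (0,2)=X (1,3)=X -> step gives (0,0)='X' but target has '_' -> reject
Unique solution: (0,0)=dead, (0,2)=dead, (1,3)=dead.
Check: live-neighbor counts of every cell in the completed generation 0:
2222
3424
2323
2112
1110
Applying B3/S23 to generation 0 with these counts gives:
_X__
X_X_
XX_X
____
____
which matches the target exactly.

Answer: _X__
X_X_
X__X
____
____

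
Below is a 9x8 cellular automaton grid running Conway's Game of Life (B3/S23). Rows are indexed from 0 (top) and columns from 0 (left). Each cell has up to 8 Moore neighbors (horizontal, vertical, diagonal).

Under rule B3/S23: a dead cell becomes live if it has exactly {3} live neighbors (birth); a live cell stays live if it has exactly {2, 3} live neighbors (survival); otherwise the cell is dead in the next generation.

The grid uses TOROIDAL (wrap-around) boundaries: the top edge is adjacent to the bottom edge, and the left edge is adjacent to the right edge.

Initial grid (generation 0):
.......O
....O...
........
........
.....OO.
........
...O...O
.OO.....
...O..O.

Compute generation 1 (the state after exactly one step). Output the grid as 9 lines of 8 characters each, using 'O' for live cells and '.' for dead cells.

Simulating step by step:
Generation 0 (given above): 10 live cells
Generation 1: 5 live cells
(generation 1 grid is the final answer)

Answer: ........
........
........
........
........
......O.
..O.....
..OO....
..O.....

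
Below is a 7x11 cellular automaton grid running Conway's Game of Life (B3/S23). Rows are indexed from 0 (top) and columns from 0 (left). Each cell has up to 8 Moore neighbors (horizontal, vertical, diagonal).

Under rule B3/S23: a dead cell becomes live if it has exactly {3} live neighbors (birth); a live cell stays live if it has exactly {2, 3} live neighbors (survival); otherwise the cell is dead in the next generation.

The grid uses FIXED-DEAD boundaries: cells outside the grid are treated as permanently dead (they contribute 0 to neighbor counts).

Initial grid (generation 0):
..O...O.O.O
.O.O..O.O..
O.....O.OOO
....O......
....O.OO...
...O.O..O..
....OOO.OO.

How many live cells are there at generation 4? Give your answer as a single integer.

Simulating step by step:
Generation 0 (given above): 25 live cells
Generation 1: 27 live cells
..O......O.
.OO..OO.O.O
.....O..OO.
......O.OO.
...OO.OO...
...O....OO.
....OOOOOO.
Generation 2: 26 live cells
.OO......O.
.OO..OOOO.O
.....O....O
....O.O..O.
...OOOO....
...O.....O.
....OOOO.O.
Generation 3: 27 live cells
.OO...OOOO.
.OO..OOOO.O
....O...O.O
...O..O....
...O..O....
...O...OO..
....OOO.O..
Generation 4: 27 live cells
.OO..O...O.
.OOO.O....O
..OOO...O..
...OOO.O...
..OOO.O....
...O....O..
....OOO.O..
Population at generation 4: 27

Answer: 27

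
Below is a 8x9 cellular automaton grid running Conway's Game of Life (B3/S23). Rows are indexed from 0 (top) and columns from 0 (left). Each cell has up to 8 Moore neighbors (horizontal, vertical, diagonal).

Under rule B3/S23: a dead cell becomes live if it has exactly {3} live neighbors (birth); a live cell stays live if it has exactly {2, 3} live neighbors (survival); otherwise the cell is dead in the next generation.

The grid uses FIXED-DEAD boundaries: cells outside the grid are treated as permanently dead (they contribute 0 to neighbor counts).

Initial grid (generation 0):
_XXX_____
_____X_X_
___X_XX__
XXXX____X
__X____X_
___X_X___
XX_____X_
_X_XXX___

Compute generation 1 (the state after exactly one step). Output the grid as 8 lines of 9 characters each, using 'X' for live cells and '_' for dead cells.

Answer: __X______
___X_X___
_X_X_XXX_
_X_XX_XX_
____X____
_XX___X__
XX_X_XX__
XXX_X____

Derivation:
Simulating step by step:
Generation 0 (given above): 24 live cells
Generation 1: 26 live cells
(generation 1 grid is the final answer)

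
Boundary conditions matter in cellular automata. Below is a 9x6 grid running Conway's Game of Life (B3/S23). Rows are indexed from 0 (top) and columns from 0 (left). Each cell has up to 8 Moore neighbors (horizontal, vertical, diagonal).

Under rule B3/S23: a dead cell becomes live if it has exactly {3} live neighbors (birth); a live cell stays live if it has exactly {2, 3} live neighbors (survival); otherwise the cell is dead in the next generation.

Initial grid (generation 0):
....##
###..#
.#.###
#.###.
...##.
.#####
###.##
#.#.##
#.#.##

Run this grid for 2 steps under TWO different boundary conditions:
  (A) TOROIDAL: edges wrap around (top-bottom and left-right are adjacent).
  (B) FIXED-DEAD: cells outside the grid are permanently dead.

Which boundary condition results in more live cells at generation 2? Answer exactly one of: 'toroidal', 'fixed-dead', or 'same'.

Under TOROIDAL boundary, generation 2:
.##...
.##...
#.#...
##....
##....
......
......
......
......
Population = 10

Under FIXED-DEAD boundary, generation 2:
###...
###.##
#.#...
......
......
......
#.....
.#....
......
Population = 12

Comparison: toroidal=10, fixed-dead=12 -> fixed-dead

Answer: fixed-dead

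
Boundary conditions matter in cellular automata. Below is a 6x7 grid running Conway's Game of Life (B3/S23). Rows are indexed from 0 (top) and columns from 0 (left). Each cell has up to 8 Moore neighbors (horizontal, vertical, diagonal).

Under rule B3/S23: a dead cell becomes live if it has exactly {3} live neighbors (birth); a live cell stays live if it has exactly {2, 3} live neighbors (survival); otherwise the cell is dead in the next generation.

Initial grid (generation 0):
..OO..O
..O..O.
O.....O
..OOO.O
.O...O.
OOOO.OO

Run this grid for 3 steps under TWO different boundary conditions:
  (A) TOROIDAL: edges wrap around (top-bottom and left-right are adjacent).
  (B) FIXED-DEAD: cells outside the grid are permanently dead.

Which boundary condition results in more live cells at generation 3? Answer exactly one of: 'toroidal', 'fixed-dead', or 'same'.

Under TOROIDAL boundary, generation 3:
..OO.O.
..OOOO.
...O...
.....O.
.....O.
.......
Population = 10

Under FIXED-DEAD boundary, generation 3:
....OO.
....OOO
......O
OO...O.
O....O.
OO.....
Population = 13

Comparison: toroidal=10, fixed-dead=13 -> fixed-dead

Answer: fixed-dead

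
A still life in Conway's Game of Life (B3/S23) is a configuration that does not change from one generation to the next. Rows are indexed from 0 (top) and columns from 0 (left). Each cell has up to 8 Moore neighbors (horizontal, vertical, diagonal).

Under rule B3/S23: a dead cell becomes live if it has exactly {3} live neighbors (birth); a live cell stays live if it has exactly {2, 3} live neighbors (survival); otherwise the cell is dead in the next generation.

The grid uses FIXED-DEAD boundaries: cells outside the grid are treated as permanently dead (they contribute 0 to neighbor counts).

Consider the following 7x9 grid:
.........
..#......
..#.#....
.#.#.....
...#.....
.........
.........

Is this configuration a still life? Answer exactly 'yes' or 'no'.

Compute generation 1 and compare to generation 0 (given above):
Generation 1:
.........
...#.....
.##......
...##....
..#......
.........
.........
Cell (1,2) differs: gen0=1 vs gen1=0 -> NOT a still life.

Answer: no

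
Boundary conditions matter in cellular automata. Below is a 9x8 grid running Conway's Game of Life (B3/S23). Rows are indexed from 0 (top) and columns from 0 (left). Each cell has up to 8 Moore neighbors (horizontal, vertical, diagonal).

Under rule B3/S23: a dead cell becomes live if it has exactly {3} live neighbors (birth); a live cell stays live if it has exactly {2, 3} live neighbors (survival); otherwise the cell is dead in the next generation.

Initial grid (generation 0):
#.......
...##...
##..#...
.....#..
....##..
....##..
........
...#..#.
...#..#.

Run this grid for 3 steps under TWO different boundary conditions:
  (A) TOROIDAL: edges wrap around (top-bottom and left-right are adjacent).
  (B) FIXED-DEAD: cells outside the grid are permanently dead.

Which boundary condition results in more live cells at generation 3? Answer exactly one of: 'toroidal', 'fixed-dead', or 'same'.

Under TOROIDAL boundary, generation 3:
...#....
.#......
....###.
...#..#.
....#.##
...##.#.
....##..
........
...#....
Population = 16

Under FIXED-DEAD boundary, generation 3:
........
..##....
..##.#..
...#..#.
....#.##
...##.#.
....##..
........
........
Population = 15

Comparison: toroidal=16, fixed-dead=15 -> toroidal

Answer: toroidal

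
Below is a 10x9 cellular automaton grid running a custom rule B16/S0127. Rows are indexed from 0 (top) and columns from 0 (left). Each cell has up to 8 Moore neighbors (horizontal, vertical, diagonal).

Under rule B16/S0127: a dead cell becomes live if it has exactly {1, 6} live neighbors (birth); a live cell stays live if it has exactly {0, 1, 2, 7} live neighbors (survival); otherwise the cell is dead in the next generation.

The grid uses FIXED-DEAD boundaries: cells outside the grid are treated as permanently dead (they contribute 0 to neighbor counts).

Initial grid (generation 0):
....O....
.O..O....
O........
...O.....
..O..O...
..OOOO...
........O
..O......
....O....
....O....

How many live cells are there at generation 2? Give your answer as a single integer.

Simulating step by step:
Generation 0 (given above): 15 live cells
Generation 1: 31 live cells
OOO.O....
.OO.O....
O....O...
O..O.OO..
.....O...
..O..O.OO
......OOO
.OO.OO.OO
.OO.O....
....O....
Generation 2: 19 live cells
O...O....
....O.O..
O......O.
O.OO...O.
O........
.OOO.O...
O........
....O....
.........
O...O....
Population at generation 2: 19

Answer: 19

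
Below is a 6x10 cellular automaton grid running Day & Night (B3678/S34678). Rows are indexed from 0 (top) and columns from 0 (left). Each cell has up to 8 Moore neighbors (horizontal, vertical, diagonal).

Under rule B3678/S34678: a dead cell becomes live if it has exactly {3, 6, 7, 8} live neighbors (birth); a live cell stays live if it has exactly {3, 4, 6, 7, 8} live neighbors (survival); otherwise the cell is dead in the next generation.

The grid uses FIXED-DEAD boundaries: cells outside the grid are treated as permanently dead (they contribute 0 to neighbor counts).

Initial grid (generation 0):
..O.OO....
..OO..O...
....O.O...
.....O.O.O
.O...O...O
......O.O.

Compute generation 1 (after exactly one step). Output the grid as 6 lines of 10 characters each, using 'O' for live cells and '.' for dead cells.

Answer: ..........
...O......
...O..OO..
....OO..O.
.......O..
..........

Derivation:
Simulating step by step:
Generation 0 (given above): 16 live cells
Generation 1: 8 live cells
(generation 1 grid is the final answer)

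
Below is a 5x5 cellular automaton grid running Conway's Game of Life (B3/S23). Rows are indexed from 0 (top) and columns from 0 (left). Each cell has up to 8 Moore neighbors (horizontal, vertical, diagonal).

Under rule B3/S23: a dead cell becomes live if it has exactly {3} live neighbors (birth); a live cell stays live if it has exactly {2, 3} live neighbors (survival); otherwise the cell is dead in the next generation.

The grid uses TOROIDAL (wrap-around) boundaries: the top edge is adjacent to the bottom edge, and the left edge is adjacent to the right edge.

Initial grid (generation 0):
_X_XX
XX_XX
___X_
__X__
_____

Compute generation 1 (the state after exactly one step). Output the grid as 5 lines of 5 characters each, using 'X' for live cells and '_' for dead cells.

Answer: _X_X_
_X___
XX_X_
_____
__XX_

Derivation:
Simulating step by step:
Generation 0 (given above): 9 live cells
Generation 1: 8 live cells
(generation 1 grid is the final answer)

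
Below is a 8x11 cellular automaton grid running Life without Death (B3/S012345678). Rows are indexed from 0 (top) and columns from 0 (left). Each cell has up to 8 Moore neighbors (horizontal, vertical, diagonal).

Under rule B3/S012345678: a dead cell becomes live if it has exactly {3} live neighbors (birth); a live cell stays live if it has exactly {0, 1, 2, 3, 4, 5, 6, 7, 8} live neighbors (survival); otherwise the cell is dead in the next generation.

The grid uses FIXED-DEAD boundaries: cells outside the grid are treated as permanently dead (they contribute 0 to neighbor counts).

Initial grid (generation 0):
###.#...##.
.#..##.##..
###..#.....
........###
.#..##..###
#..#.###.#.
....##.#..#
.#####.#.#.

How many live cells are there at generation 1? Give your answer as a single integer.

Answer: 56

Derivation:
Simulating step by step:
Generation 0 (given above): 41 live cells
Generation 1: 56 live cells
######.###.
.#..######.
###.####...
#.#.##..###
.#..##..###
#..#.###.#.
.#..##.#.##
.#####.###.
Population at generation 1: 56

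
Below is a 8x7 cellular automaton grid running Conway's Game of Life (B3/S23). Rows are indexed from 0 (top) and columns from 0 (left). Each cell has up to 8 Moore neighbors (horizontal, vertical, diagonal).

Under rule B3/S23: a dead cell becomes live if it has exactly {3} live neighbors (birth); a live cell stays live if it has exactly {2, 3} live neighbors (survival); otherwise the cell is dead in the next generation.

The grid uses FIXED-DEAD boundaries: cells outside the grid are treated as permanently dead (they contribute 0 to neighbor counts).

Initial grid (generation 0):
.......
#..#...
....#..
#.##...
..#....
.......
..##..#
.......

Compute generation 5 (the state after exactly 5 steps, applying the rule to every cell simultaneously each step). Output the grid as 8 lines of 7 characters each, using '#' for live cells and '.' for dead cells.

Simulating step by step:
Generation 0 (given above): 10 live cells
Generation 1: 11 live cells
.......
.......
.##.#..
.###...
.###...
..##...
.......
.......
Generation 2: 6 live cells
.......
.......
.#.....
#...#..
....#..
.#.#...
.......
.......
Generation 3: 2 live cells
.......
.......
.......
.......
...##..
.......
.......
.......
Generation 4: 0 live cells
.......
.......
.......
.......
.......
.......
.......
.......
Generation 5: 0 live cells
(generation 5 grid is the final answer)

Answer: .......
.......
.......
.......
.......
.......
.......
.......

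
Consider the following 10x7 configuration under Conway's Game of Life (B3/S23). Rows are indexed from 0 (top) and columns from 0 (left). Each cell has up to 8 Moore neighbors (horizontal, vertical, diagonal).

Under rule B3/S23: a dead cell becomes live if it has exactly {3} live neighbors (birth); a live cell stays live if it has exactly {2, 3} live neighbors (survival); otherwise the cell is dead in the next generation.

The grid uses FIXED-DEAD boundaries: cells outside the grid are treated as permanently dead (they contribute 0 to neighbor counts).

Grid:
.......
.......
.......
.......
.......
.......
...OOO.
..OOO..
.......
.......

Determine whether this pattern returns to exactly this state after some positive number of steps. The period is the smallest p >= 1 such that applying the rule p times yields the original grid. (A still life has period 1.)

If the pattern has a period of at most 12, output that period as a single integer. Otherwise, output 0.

Simulating and comparing each generation to the original:
Gen 0 (original, given above): 6 live cells
Gen 1: 6 live cells, differs from original
Gen 2: 6 live cells, MATCHES original -> period = 2

Answer: 2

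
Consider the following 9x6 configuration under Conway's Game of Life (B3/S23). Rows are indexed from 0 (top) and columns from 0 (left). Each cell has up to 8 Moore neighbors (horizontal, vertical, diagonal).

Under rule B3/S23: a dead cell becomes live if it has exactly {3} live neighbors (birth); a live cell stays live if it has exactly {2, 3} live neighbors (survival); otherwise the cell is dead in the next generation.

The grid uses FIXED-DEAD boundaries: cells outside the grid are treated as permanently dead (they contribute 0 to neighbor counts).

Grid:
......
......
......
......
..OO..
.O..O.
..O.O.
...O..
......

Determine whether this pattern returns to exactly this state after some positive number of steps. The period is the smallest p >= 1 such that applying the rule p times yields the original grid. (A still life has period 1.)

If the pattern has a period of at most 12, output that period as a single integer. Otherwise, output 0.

Simulating and comparing each generation to the original:
Gen 0 (original, given above): 7 live cells
Gen 1: 7 live cells, MATCHES original -> period = 1

Answer: 1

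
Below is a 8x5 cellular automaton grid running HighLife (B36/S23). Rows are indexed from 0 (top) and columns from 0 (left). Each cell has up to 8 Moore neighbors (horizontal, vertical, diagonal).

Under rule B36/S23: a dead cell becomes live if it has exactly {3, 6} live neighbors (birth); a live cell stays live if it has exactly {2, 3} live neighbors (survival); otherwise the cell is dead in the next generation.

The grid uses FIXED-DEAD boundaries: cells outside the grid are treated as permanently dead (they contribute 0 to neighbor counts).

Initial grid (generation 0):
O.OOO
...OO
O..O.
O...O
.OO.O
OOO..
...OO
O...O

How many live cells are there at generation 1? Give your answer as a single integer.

Answer: 16

Derivation:
Simulating step by step:
Generation 0 (given above): 20 live cells
Generation 1: 16 live cells
..O.O
.O...
...O.
O.O.O
..O..
O...O
O.OOO
...OO
Population at generation 1: 16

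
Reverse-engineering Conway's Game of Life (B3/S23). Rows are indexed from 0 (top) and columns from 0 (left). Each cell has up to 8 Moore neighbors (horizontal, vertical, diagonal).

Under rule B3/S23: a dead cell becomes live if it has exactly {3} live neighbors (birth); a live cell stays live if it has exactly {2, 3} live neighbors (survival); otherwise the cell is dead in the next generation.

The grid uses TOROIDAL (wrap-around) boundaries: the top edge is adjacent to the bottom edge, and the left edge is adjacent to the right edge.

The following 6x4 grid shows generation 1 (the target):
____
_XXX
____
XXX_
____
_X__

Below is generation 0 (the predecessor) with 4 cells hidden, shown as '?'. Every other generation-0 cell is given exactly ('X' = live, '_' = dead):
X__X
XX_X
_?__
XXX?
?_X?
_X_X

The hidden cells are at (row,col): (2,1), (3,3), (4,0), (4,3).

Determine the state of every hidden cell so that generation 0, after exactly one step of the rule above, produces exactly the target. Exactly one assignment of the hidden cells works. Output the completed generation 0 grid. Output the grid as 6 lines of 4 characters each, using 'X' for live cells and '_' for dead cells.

Hidden generation-0 cells (in order): (2,1), (3,3), (4,0), (4,3).
A hidden cell only influences target cells in its own 3x3 neighborhood. Try each of the 2^4 = 16 assignments, step the completed generation 0 forward once under B3/S23, and compare with the target:
  (2,1)=_ (3,3)=_ (4,0)=_ (4,3)=_ -> step gives (3,0)='_' but target has 'X' -> reject
  (2,1)=_ (3,3)=_ (4,0)=_ (4,3)=X -> step reproduces the target at every cell -> ACCEPT
  (2,1)=_ (3,3)=_ (4,0)=X (4,3)=_ -> step gives (3,1)='_' but target has 'X' -> reject
  (2,1)=_ (3,3)=_ (4,0)=X (4,3)=X -> step gives (3,1)='_' but target has 'X' -> reject
  (2,1)=_ (3,3)=X (4,0)=_ (4,3)=_ -> step gives (3,3)='X' but target has '_' -> reject
  (2,1)=_ (3,3)=X (4,0)=_ (4,3)=X -> step gives (3,2)='_' but target has 'X' -> reject
  (2,1)=_ (3,3)=X (4,0)=X (4,3)=_ -> step gives (3,1)='_' but target has 'X' -> reject
  (2,1)=_ (3,3)=X (4,0)=X (4,3)=X -> step gives (3,0)='_' but target has 'X' -> reject
  (2,1)=X (3,3)=_ (4,0)=_ (4,3)=_ -> step gives (1,2)='_' but target has 'X' -> reject
  (2,1)=X (3,3)=_ (4,0)=_ (4,3)=X -> step gives (1,2)='_' but target has 'X' -> reject
  (2,1)=X (3,3)=_ (4,0)=X (4,3)=_ -> step gives (1,2)='_' but target has 'X' -> reject
  (2,1)=X (3,3)=_ (4,0)=X (4,3)=X -> step gives (1,2)='_' but target has 'X' -> reject
  (2,1)=X (3,3)=X (4,0)=_ (4,3)=_ -> step gives (1,2)='_' but target has 'X' -> reject
  (2,1)=X (3,3)=X (4,0)=_ (4,3)=X -> step gives (1,2)='_' but target has 'X' -> reject
  (2,1)=X (3,3)=X (4,0)=X (4,3)=_ -> step gives (1,2)='_' but target has 'X' -> reject
  (2,1)=X (3,3)=X (4,0)=X (4,3)=X -> step gives (1,2)='_' but target has 'X' -> reject
Unique solution: (2,1)=dead, (3,3)=dead, (4,0)=dead, (4,3)=live.
Check: live-neighbor counts of every cell in the completed generation 0:
6454
4233
5544
2334
5554
5254
Applying B3/S23 to generation 0 with these counts gives:
____
_XXX
____
XXX_
____
_X__
which matches the target exactly.

Answer: X__X
XX_X
____
XXX_
__XX
_X_X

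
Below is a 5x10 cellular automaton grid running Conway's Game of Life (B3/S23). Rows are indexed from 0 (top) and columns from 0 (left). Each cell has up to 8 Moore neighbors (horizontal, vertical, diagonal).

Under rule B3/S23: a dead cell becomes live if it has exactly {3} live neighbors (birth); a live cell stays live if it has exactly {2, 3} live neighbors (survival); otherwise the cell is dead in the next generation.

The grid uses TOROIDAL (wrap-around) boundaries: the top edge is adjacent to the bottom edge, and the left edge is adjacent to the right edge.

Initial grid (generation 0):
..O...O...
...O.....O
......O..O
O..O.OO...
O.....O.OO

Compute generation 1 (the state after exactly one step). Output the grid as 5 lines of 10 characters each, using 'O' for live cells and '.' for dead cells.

Simulating step by step:
Generation 0 (given above): 14 live cells
Generation 1: 16 live cells
(generation 1 grid is the final answer)

Answer: O......OO.
..........
O...OOO..O
O....OO.O.
OO....O..O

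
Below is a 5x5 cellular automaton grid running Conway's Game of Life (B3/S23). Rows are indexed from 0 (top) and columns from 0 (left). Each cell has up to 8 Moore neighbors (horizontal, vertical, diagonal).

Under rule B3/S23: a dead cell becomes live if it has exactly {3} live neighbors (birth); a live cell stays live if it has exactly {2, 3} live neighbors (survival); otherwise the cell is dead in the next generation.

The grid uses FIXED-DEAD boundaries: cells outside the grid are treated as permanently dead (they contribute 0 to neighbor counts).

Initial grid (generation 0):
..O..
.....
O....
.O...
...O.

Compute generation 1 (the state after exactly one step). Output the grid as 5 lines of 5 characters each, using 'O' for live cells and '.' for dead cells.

Simulating step by step:
Generation 0 (given above): 4 live cells
Generation 1: 0 live cells
(generation 1 grid is the final answer)

Answer: .....
.....
.....
.....
.....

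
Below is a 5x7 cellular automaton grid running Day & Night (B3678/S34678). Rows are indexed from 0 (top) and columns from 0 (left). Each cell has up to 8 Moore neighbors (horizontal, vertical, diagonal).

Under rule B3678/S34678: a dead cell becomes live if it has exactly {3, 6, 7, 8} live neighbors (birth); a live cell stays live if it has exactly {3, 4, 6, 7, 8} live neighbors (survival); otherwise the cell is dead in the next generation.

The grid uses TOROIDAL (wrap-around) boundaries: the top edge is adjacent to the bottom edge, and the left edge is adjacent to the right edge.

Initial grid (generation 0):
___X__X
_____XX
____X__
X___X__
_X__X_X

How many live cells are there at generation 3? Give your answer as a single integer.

Simulating step by step:
Generation 0 (given above): 10 live cells
Generation 1: 7 live cells
____X_X
____XX_
______X
___X___
___X___
Generation 2: 7 live cells
___XX__
_____XX
____XX_
_______
____X__
Generation 3: 8 live cells
____X__
___X_X_
_____XX
____XX_
___X___
Population at generation 3: 8

Answer: 8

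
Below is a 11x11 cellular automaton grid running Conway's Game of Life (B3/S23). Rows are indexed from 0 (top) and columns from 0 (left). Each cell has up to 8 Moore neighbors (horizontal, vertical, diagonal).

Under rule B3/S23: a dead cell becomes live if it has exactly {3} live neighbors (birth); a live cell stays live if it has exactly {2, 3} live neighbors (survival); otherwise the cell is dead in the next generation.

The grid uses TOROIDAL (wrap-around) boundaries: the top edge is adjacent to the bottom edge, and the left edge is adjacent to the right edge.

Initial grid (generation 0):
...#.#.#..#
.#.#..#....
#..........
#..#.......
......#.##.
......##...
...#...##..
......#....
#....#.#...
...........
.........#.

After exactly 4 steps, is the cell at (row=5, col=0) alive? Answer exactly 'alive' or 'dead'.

Simulating step by step:
Generation 0 (given above): 23 live cells
Generation 1: 19 live cells
..#.#.#....
#.#.#.#....
###........
..........#
......#.#..
......#..#.
........#..
......#.#..
......#....
...........
...........
Generation 2: 16 live cells
.#.........
#.#........
#.##......#
##.........
.......#.#.
........##.
........##.
...........
.......#...
...........
...........
Generation 3: 18 live cells
.#.........
#.##......#
..##......#
###........
.........##
.......#..#
........##.
........#..
...........
...........
...........
Generation 4: 21 live cells
###........
#..#......#
..........#
####.....#.
.#.......##
..........#
.......###.
........##.
...........
...........
...........

Cell (5,0) at generation 4: 0 -> dead

Answer: dead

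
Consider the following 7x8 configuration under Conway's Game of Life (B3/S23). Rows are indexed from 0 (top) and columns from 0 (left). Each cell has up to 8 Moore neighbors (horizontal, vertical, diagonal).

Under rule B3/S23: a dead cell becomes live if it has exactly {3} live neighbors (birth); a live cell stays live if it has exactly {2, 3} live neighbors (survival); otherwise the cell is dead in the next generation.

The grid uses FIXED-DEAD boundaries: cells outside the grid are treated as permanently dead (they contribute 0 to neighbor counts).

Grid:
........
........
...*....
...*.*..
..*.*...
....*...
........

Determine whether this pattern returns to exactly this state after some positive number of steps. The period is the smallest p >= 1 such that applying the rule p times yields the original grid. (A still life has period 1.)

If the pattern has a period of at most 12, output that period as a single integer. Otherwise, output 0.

Simulating and comparing each generation to the original:
Gen 0 (original, given above): 6 live cells
Gen 1: 6 live cells, differs from original
Gen 2: 6 live cells, MATCHES original -> period = 2

Answer: 2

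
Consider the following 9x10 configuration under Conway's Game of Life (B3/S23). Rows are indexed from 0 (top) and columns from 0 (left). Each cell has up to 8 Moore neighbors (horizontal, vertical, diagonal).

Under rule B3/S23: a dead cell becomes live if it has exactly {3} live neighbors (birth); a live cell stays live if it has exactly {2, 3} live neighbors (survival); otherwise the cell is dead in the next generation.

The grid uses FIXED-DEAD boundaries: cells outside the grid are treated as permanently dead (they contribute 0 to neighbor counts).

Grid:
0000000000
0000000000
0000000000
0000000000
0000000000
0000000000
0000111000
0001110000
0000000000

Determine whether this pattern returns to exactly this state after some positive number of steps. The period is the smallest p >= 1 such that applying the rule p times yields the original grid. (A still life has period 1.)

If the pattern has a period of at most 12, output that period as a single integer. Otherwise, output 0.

Answer: 2

Derivation:
Simulating and comparing each generation to the original:
Gen 0 (original, given above): 6 live cells
Gen 1: 6 live cells, differs from original
Gen 2: 6 live cells, MATCHES original -> period = 2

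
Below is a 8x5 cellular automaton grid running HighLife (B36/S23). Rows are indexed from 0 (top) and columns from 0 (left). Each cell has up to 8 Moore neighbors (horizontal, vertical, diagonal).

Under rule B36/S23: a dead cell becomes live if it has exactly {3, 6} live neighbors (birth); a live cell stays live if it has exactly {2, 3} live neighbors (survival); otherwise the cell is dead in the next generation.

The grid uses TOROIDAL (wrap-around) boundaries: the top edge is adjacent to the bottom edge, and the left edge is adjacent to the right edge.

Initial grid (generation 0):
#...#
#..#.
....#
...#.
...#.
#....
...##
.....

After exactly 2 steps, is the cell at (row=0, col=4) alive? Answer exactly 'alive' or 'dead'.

Answer: dead

Derivation:
Simulating step by step:
Generation 0 (given above): 10 live cells
Generation 1: 13 live cells
#...#
#..#.
...##
...##
....#
...#.
....#
#..#.
Generation 2: 16 live cells
##.#.
#..##
#.#..
#....
....#
...##
...##
#..#.

Cell (0,4) at generation 2: 0 -> dead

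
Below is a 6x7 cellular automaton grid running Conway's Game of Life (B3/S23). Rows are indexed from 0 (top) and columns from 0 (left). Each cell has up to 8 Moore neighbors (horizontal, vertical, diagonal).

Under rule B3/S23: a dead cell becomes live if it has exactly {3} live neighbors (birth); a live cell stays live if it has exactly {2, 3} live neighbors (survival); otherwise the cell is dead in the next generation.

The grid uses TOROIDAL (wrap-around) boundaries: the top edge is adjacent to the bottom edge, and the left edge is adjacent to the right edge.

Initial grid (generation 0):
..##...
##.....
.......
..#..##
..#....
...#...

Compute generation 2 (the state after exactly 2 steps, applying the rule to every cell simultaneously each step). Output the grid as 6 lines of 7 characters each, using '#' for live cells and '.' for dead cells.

Answer: .#.#...
...#...
###....
###....
..##...
.#..#..

Derivation:
Simulating step by step:
Generation 0 (given above): 9 live cells
Generation 1: 11 live cells
.###...
.##....
##....#
.......
..##...
...#...
Generation 2: 13 live cells
(generation 2 grid is the final answer)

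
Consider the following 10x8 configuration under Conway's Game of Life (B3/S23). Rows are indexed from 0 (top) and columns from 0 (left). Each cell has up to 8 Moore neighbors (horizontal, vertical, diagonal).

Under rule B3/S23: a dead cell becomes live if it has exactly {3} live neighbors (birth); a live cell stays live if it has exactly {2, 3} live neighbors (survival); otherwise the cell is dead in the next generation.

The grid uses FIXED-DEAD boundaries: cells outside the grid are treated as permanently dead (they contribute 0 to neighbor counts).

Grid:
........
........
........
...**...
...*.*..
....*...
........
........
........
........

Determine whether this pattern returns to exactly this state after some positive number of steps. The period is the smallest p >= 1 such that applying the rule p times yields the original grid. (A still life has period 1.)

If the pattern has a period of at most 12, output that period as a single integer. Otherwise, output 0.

Answer: 1

Derivation:
Simulating and comparing each generation to the original:
Gen 0 (original, given above): 5 live cells
Gen 1: 5 live cells, MATCHES original -> period = 1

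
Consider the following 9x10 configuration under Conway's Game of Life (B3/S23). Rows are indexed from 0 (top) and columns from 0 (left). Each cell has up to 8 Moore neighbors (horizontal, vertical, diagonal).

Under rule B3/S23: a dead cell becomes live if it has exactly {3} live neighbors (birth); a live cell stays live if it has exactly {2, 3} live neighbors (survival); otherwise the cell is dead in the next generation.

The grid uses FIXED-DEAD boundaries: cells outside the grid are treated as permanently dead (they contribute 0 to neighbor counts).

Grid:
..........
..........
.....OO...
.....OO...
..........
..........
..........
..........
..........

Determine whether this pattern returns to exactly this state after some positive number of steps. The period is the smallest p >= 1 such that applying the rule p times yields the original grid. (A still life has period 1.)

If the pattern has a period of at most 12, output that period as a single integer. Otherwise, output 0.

Answer: 1

Derivation:
Simulating and comparing each generation to the original:
Gen 0 (original, given above): 4 live cells
Gen 1: 4 live cells, MATCHES original -> period = 1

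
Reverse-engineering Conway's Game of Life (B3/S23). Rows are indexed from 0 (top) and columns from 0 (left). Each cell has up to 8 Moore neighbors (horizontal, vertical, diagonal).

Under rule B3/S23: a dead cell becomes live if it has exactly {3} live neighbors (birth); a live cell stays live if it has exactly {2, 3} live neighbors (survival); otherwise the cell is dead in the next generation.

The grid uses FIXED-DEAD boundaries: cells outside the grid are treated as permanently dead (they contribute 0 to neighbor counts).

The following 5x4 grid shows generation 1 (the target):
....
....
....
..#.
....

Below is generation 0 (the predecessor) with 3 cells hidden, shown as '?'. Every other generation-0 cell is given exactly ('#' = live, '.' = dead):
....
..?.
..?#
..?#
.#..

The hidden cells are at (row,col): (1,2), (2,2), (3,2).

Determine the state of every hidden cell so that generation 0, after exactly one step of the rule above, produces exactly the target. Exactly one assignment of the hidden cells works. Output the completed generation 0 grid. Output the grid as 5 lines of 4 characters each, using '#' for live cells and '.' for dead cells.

Hidden generation-0 cells (in order): (1,2), (2,2), (3,2).
A hidden cell only influences target cells in its own 3x3 neighborhood. Try each of the 2^3 = 8 assignments, step the completed generation 0 forward once under B3/S23, and compare with the target:
  (1,2)=. (2,2)=. (3,2)=. -> step reproduces the target at every cell -> ACCEPT
  (1,2)=. (2,2)=. (3,2)=# -> step gives (2,2)='#' but target has '.' -> reject
  (1,2)=. (2,2)=# (3,2)=. -> step gives (2,2)='#' but target has '.' -> reject
  (1,2)=. (2,2)=# (3,2)=# -> step gives (2,2)='#' but target has '.' -> reject
  (1,2)=# (2,2)=. (3,2)=. -> step gives (2,2)='#' but target has '.' -> reject
  (1,2)=# (2,2)=. (3,2)=# -> step gives (2,3)='#' but target has '.' -> reject
  (1,2)=# (2,2)=# (3,2)=. -> step gives (1,2)='#' but target has '.' -> reject
  (1,2)=# (2,2)=# (3,2)=# -> step gives (1,2)='#' but target has '.' -> reject
Unique solution: (1,2)=dead, (2,2)=dead, (3,2)=dead.
Check: live-neighbor counts of every cell in the completed generation 0:
0000
0011
0021
1131
1021
Applying B3/S23 to generation 0 with these counts gives:
....
....
....
..#.
....
which matches the target exactly.

Answer: ....
....
...#
...#
.#..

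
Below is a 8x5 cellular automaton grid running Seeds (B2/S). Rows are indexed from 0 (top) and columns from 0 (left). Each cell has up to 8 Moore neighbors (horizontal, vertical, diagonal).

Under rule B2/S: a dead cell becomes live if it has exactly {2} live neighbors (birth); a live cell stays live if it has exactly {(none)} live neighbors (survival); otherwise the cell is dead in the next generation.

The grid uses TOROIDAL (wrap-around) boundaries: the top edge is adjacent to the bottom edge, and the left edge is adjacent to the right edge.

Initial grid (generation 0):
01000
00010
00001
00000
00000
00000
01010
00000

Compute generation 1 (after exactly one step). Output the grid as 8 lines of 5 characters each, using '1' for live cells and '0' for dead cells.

Simulating step by step:
Generation 0 (given above): 5 live cells
Generation 1: 9 live cells
(generation 1 grid is the final answer)

Answer: 00100
10101
00010
00000
00000
00100
00100
11000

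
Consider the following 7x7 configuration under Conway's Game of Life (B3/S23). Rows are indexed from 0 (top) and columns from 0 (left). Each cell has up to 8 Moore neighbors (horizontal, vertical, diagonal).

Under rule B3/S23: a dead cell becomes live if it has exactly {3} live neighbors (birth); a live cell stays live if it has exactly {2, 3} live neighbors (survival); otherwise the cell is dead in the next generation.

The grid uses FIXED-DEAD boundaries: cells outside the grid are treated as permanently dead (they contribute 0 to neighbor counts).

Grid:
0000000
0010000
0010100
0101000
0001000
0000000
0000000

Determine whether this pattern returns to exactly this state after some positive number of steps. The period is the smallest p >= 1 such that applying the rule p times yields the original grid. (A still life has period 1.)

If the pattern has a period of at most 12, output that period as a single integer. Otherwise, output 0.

Answer: 2

Derivation:
Simulating and comparing each generation to the original:
Gen 0 (original, given above): 6 live cells
Gen 1: 6 live cells, differs from original
Gen 2: 6 live cells, MATCHES original -> period = 2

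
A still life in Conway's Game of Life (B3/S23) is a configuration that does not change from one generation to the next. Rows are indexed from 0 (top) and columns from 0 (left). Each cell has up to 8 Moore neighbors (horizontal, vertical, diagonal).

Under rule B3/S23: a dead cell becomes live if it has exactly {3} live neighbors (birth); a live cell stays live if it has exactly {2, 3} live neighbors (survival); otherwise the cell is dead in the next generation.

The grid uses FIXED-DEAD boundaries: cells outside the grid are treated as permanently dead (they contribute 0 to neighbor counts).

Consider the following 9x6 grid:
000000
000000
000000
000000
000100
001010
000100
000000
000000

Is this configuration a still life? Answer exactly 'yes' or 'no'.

Compute generation 1 and compare to generation 0 (given above):
Generation 1:
000000
000000
000000
000000
000100
001010
000100
000000
000000
The grids are IDENTICAL -> still life.

Answer: yes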